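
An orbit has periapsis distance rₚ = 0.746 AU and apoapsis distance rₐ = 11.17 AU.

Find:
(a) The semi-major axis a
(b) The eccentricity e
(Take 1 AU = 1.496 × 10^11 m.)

Convert to SI: rₚ = 0.746 AU = 1.11602e+11 m; rₐ = 11.17 AU = 1.67103e+12 m.
(a) a = (rₚ + rₐ) / 2 = (1.11602e+11 + 1.67103e+12) / 2 ≈ 8.913e+11 m = 5.958 AU.
(b) e = (rₐ − rₚ) / (rₐ + rₚ) = (1.67103e+12 − 1.11602e+11) / (1.67103e+12 + 1.11602e+11) ≈ 0.8748.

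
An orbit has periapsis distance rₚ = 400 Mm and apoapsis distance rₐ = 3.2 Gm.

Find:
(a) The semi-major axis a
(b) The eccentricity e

Convert to SI: rₚ = 400 Mm = 4e+08 m; rₐ = 3.2 Gm = 3.2e+09 m.
(a) a = (rₚ + rₐ) / 2 = (4e+08 + 3.2e+09) / 2 ≈ 1.8e+09 m = 1.8 Gm.
(b) e = (rₐ − rₚ) / (rₐ + rₚ) = (3.2e+09 − 4e+08) / (3.2e+09 + 4e+08) ≈ 0.7778.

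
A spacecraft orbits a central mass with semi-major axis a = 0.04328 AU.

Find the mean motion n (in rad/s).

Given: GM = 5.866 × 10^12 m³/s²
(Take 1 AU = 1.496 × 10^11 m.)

Convert to SI: a = 0.04328 AU = 6.47469e+09 m.
n = √(GM / a³).
n = √(5.866e+12 / (6.47469e+09)³) rad/s ≈ 4.649e-09 rad/s.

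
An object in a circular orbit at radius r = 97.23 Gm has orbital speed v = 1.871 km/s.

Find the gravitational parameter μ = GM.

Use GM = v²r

Convert to SI: r = 97.23 Gm = 9.723e+10 m; v = 1.871 km/s = 1871 m/s.
For a circular orbit v² = GM/r, so GM = v² · r.
GM = (1871)² · 9.723e+10 m³/s² ≈ 3.404e+17 m³/s² = 3.404 × 10^17 m³/s².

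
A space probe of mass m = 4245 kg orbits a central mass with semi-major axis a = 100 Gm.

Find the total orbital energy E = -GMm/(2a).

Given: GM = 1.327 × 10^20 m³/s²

Convert to SI: a = 100 Gm = 1e+11 m.
E = −GMm / (2a).
E = −1.327e+20 · 4245 / (2 · 1e+11) J ≈ -2.817e+12 J = -2.817 TJ.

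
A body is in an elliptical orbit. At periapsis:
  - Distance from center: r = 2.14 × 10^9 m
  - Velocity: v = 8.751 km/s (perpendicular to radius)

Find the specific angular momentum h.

Convert to SI: v = 8.751 km/s = 8751 m/s.
With v perpendicular to r, h = r · v.
h = 2.14e+09 · 8751 m²/s ≈ 1.873e+13 m²/s.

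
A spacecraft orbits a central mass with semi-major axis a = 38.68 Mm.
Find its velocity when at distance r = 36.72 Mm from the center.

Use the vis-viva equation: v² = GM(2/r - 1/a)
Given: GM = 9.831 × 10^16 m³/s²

Convert to SI: a = 38.68 Mm = 3.868e+07 m; r = 36.72 Mm = 3.672e+07 m.
Vis-viva: v = √(GM · (2/r − 1/a)).
2/r − 1/a = 2/3.672e+07 − 1/3.868e+07 = 2.86131e-08 m⁻¹.
v = √(9.831e+16 · 2.86131e-08) m/s ≈ 5.304e+04 m/s = 53.04 km/s.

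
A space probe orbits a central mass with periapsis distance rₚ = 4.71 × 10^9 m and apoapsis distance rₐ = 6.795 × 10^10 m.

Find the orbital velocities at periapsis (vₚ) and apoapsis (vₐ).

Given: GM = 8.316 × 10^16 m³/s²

Use the vis-viva equation v² = GM(2/r − 1/a) with a = (rₚ + rₐ)/2 = (4.71e+09 + 6.795e+10)/2 = 3.633e+10 m.
vₚ = √(GM · (2/rₚ − 1/a)) = √(8.316e+16 · (2/4.71e+09 − 1/3.633e+10)) m/s ≈ 5747 m/s = 5.747 km/s.
vₐ = √(GM · (2/rₐ − 1/a)) = √(8.316e+16 · (2/6.795e+10 − 1/3.633e+10)) m/s ≈ 398.3 m/s = 398.3 m/s.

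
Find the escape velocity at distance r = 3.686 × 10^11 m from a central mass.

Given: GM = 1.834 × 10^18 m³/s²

Escape velocity comes from setting total energy to zero: ½v² − GM/r = 0 ⇒ v_esc = √(2GM / r).
v_esc = √(2 · 1.834e+18 / 3.686e+11) m/s ≈ 3155 m/s = 3.155 km/s.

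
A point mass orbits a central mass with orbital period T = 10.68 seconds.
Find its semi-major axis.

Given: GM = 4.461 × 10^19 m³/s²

Invert Kepler's third law: a = (GM · T² / (4π²))^(1/3).
Substituting T = 10.68 s and GM = 4.461e+19 m³/s²:
a = (4.461e+19 · (10.68)² / (4π²))^(1/3) m
a ≈ 5.051e+06 m = 5.051 Mm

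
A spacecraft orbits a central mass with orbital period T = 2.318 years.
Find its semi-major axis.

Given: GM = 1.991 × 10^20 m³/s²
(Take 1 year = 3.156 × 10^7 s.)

Convert to SI: T = 2.318 years = 7.31561e+07 s.
Invert Kepler's third law: a = (GM · T² / (4π²))^(1/3).
Substituting T = 7.31561e+07 s and GM = 1.991e+20 m³/s²:
a = (1.991e+20 · (7.31561e+07)² / (4π²))^(1/3) m
a ≈ 3e+11 m = 300 Gm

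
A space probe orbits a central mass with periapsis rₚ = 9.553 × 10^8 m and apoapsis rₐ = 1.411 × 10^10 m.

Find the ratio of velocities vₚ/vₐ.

Conservation of angular momentum gives rₚvₚ = rₐvₐ, so vₚ/vₐ = rₐ/rₚ.
vₚ/vₐ = 1.411e+10 / 9.553e+08 ≈ 14.77.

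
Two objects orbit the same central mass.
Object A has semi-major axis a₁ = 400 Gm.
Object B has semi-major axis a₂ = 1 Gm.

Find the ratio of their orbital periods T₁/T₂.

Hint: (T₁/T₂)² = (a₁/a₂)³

Convert to SI: a₁ = 400 Gm = 4e+11 m; a₂ = 1 Gm = 1e+09 m.
From Kepler's third law, (T₁/T₂)² = (a₁/a₂)³, so T₁/T₂ = (a₁/a₂)^(3/2).
a₁/a₂ = 4e+11 / 1e+09 = 400.
T₁/T₂ = (400)^(3/2) ≈ 8000.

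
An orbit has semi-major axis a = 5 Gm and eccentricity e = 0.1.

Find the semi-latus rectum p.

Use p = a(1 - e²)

Convert to SI: a = 5 Gm = 5e+09 m.
p = a (1 − e²).
p = 5e+09 · (1 − (0.1)²) = 5e+09 · 0.99 ≈ 4.95e+09 m = 4.95 Gm.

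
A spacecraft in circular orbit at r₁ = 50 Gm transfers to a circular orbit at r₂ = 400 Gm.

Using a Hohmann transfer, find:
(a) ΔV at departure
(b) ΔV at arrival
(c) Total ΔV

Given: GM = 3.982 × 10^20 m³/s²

Convert to SI: r₁ = 50 Gm = 5e+10 m; r₂ = 400 Gm = 4e+11 m.
Transfer semi-major axis: a_t = (r₁ + r₂)/2 = (5e+10 + 4e+11)/2 = 2.25e+11 m.
Circular speeds: v₁ = √(GM/r₁) = 89241.2 m/s, v₂ = √(GM/r₂) = 31551.5 m/s.
Transfer speeds (vis-viva v² = GM(2/r − 1/a_t)): v₁ᵗ = 118988 m/s, v₂ᵗ = 14873.5 m/s.
(a) ΔV₁ = |v₁ᵗ − v₁| ≈ 2.975e+04 m/s = 29.75 km/s.
(b) ΔV₂ = |v₂ − v₂ᵗ| ≈ 1.668e+04 m/s = 16.68 km/s.
(c) ΔV_total = ΔV₁ + ΔV₂ ≈ 4.643e+04 m/s = 46.43 km/s.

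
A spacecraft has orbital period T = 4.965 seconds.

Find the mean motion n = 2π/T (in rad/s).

n = 2π / T.
n = 2π / 4.965 s ≈ 1.265 rad/s.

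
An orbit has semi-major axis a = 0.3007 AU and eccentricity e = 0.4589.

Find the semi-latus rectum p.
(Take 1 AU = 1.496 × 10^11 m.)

Convert to SI: a = 0.3007 AU = 4.49847e+10 m.
p = a (1 − e²).
p = 4.49847e+10 · (1 − (0.4589)²) = 4.49847e+10 · 0.789411 ≈ 3.551e+10 m = 0.2374 AU.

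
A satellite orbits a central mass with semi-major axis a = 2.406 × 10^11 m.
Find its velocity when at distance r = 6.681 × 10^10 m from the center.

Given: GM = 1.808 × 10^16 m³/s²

Vis-viva: v = √(GM · (2/r − 1/a)).
2/r − 1/a = 2/6.681e+10 − 1/2.406e+11 = 2.57794e-11 m⁻¹.
v = √(1.808e+16 · 2.57794e-11) m/s ≈ 682.7 m/s = 682.7 m/s.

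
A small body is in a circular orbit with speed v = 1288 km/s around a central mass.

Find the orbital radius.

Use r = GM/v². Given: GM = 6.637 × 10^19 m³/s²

Convert to SI: v = 1288 km/s = 1.288e+06 m/s.
For a circular orbit, v² = GM / r, so r = GM / v².
r = 6.637e+19 / (1.288e+06)² m ≈ 4.001e+07 m = 40.01 Mm.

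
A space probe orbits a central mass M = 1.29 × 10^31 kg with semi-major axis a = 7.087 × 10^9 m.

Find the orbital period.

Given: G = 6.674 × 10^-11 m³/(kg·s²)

GM = G · M = 6.674e-11 · 1.29e+31 = 8.60946e+20 m³/s².
Kepler's third law: T = 2π √(a³ / GM).
Substituting a = 7.087e+09 m and GM = 8.60946e+20 m³/s²:
T = 2π √((7.087e+09)³ / 8.60946e+20) s
T ≈ 1.278e+05 s = 1.479 days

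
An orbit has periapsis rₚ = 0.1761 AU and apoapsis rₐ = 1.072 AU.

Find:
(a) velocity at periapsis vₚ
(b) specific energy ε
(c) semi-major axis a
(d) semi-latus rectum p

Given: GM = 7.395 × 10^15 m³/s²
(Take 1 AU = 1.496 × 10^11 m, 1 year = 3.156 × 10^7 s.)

Convert to SI: rₚ = 0.1761 AU = 2.63446e+10 m; rₐ = 1.072 AU = 1.60371e+11 m.
(a) With a = (rₚ + rₐ)/2 = 9.33579e+10 m, vₚ = √(GM (2/rₚ − 1/a)) = √(7.395e+15 · (2/2.63446e+10 − 1/9.33579e+10)) m/s ≈ 694.4 m/s
(b) With a = (rₚ + rₐ)/2 = 9.33579e+10 m, ε = −GM/(2a) = −7.395e+15/(2 · 9.33579e+10) J/kg ≈ -3.961e+04 J/kg
(c) a = (rₚ + rₐ)/2 = (2.63446e+10 + 1.60371e+11)/2 ≈ 9.336e+10 m
(d) From a = (rₚ + rₐ)/2 = 9.33579e+10 m and e = (rₐ − rₚ)/(rₐ + rₚ) = 0.717811, p = a(1 − e²) = 9.33579e+10 · (1 − (0.717811)²) ≈ 4.525e+10 m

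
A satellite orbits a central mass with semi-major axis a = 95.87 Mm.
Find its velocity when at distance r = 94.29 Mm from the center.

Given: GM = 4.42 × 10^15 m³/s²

Convert to SI: a = 95.87 Mm = 9.587e+07 m; r = 94.29 Mm = 9.429e+07 m.
Vis-viva: v = √(GM · (2/r − 1/a)).
2/r − 1/a = 2/9.429e+07 − 1/9.587e+07 = 1.07804e-08 m⁻¹.
v = √(4.42e+15 · 1.07804e-08) m/s ≈ 6903 m/s = 6.903 km/s.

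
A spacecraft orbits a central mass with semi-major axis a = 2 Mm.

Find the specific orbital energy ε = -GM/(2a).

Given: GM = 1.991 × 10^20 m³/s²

Convert to SI: a = 2 Mm = 2e+06 m.
ε = −GM / (2a).
ε = −1.991e+20 / (2 · 2e+06) J/kg ≈ -4.978e+13 J/kg = -4.978e+04 GJ/kg.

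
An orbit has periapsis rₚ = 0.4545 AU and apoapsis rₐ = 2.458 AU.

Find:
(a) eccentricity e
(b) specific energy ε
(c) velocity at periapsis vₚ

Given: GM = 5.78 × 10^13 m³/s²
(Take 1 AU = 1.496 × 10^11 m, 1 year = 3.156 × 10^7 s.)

Convert to SI: rₚ = 0.4545 AU = 6.79932e+10 m; rₐ = 2.458 AU = 3.67717e+11 m.
(a) e = (rₐ − rₚ)/(rₐ + rₚ) = (3.67717e+11 − 6.79932e+10)/(3.67717e+11 + 6.79932e+10) ≈ 0.6879
(b) With a = (rₚ + rₐ)/2 = 2.17855e+11 m, ε = −GM/(2a) = −5.78e+13/(2 · 2.17855e+11) J/kg ≈ -132.7 J/kg
(c) With a = (rₚ + rₐ)/2 = 2.17855e+11 m, vₚ = √(GM (2/rₚ − 1/a)) = √(5.78e+13 · (2/6.79932e+10 − 1/2.17855e+11)) m/s ≈ 37.88 m/s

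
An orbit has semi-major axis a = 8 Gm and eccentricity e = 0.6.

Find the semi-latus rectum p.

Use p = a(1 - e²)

Convert to SI: a = 8 Gm = 8e+09 m.
p = a (1 − e²).
p = 8e+09 · (1 − (0.6)²) = 8e+09 · 0.64 ≈ 5.12e+09 m = 5.12 Gm.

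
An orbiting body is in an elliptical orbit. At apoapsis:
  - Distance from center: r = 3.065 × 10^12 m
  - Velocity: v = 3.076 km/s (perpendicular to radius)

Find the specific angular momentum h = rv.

Convert to SI: v = 3.076 km/s = 3076 m/s.
With v perpendicular to r, h = r · v.
h = 3.065e+12 · 3076 m²/s ≈ 9.428e+15 m²/s.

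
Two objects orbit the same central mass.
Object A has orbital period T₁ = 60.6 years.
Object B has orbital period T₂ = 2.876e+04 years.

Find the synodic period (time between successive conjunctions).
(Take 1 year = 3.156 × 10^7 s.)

Convert to SI: T₁ = 60.6 years = 1.91254e+09 s; T₂ = 2.876e+04 years = 9.07666e+11 s.
T_syn = |T₁ · T₂ / (T₁ − T₂)|.
T_syn = |1.91254e+09 · 9.07666e+11 / (1.91254e+09 − 9.07666e+11)| s ≈ 1.917e+09 s = 60.73 years.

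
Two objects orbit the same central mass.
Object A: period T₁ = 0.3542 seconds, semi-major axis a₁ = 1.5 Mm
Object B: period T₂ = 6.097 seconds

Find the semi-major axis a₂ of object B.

Convert to SI: a₁ = 1.5 Mm = 1.5e+06 m.
Kepler's third law: (T₁/T₂)² = (a₁/a₂)³ ⇒ a₂ = a₁ · (T₂/T₁)^(2/3).
T₂/T₁ = 6.097 / 0.3542 = 17.2134.
a₂ = 1.5e+06 · (17.2134)^(2/3) m ≈ 1e+07 m = 10 Mm.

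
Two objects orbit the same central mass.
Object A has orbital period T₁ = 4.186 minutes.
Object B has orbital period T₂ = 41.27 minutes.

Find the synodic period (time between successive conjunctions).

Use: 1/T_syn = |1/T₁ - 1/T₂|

Convert to SI: T₁ = 4.186 minutes = 251.16 s; T₂ = 41.27 minutes = 2476.2 s.
T_syn = |T₁ · T₂ / (T₁ − T₂)|.
T_syn = |251.16 · 2476.2 / (251.16 − 2476.2)| s ≈ 279.5 s = 4.659 minutes.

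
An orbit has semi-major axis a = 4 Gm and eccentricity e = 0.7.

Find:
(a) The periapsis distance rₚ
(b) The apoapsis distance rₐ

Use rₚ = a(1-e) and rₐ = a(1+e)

Convert to SI: a = 4 Gm = 4e+09 m.
(a) rₚ = a(1 − e) = 4e+09 · (1 − 0.7) = 4e+09 · 0.3 ≈ 1.2e+09 m = 1.2 Gm.
(b) rₐ = a(1 + e) = 4e+09 · (1 + 0.7) = 4e+09 · 1.7 ≈ 6.8e+09 m = 6.8 Gm.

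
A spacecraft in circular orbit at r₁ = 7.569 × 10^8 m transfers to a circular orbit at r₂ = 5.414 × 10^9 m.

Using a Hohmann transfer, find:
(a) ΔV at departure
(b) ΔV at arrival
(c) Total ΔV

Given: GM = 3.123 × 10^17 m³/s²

Transfer semi-major axis: a_t = (r₁ + r₂)/2 = (7.569e+08 + 5.414e+09)/2 = 3.08545e+09 m.
Circular speeds: v₁ = √(GM/r₁) = 20312.7 m/s, v₂ = √(GM/r₂) = 7594.98 m/s.
Transfer speeds (vis-viva v² = GM(2/r − 1/a_t)): v₁ᵗ = 26907.1 m/s, v₂ᵗ = 3761.72 m/s.
(a) ΔV₁ = |v₁ᵗ − v₁| ≈ 6594 m/s = 6.594 km/s.
(b) ΔV₂ = |v₂ − v₂ᵗ| ≈ 3833 m/s = 3.833 km/s.
(c) ΔV_total = ΔV₁ + ΔV₂ ≈ 1.043e+04 m/s = 10.43 km/s.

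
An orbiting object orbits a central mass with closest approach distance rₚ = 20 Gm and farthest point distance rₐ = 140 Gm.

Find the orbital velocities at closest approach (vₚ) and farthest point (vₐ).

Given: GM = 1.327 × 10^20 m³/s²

Convert to SI: rₚ = 20 Gm = 2e+10 m; rₐ = 140 Gm = 1.4e+11 m.
Use the vis-viva equation v² = GM(2/r − 1/a) with a = (rₚ + rₐ)/2 = (2e+10 + 1.4e+11)/2 = 8e+10 m.
vₚ = √(GM · (2/rₚ − 1/a)) = √(1.327e+20 · (2/2e+10 − 1/8e+10)) m/s ≈ 1.078e+05 m/s = 107.8 km/s.
vₐ = √(GM · (2/rₐ − 1/a)) = √(1.327e+20 · (2/1.4e+11 − 1/8e+10)) m/s ≈ 1.539e+04 m/s = 15.39 km/s.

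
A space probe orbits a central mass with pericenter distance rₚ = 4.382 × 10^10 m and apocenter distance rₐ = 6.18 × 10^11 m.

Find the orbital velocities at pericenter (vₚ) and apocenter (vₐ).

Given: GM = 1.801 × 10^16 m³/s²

Use the vis-viva equation v² = GM(2/r − 1/a) with a = (rₚ + rₐ)/2 = (4.382e+10 + 6.18e+11)/2 = 3.3091e+11 m.
vₚ = √(GM · (2/rₚ − 1/a)) = √(1.801e+16 · (2/4.382e+10 − 1/3.3091e+11)) m/s ≈ 876.1 m/s = 876.1 m/s.
vₐ = √(GM · (2/rₐ − 1/a)) = √(1.801e+16 · (2/6.18e+11 − 1/3.3091e+11)) m/s ≈ 62.12 m/s = 62.12 m/s.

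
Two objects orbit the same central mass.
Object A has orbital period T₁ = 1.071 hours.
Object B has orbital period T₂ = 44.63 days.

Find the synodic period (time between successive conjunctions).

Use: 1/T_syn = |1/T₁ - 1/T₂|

Convert to SI: T₁ = 1.071 hours = 3855.6 s; T₂ = 44.63 days = 3.85603e+06 s.
T_syn = |T₁ · T₂ / (T₁ − T₂)|.
T_syn = |3855.6 · 3.85603e+06 / (3855.6 − 3.85603e+06)| s ≈ 3859 s = 1.072 hours.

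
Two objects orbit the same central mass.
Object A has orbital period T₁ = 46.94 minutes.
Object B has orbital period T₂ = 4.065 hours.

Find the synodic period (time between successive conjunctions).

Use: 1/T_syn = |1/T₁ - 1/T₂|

Convert to SI: T₁ = 46.94 minutes = 2816.4 s; T₂ = 4.065 hours = 14634 s.
T_syn = |T₁ · T₂ / (T₁ − T₂)|.
T_syn = |2816.4 · 14634 / (2816.4 − 14634)| s ≈ 3488 s = 58.13 minutes.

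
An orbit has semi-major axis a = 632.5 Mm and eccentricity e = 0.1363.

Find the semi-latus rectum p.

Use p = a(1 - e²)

Convert to SI: a = 632.5 Mm = 6.325e+08 m.
p = a (1 − e²).
p = 6.325e+08 · (1 − (0.1363)²) = 6.325e+08 · 0.981422 ≈ 6.207e+08 m = 620.7 Mm.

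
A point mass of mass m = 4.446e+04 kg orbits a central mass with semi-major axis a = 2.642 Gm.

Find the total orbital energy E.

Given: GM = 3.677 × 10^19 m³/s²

Convert to SI: a = 2.642 Gm = 2.642e+09 m.
E = −GMm / (2a).
E = −3.677e+19 · 4.446e+04 / (2 · 2.642e+09) J ≈ -3.094e+14 J = -309.4 TJ.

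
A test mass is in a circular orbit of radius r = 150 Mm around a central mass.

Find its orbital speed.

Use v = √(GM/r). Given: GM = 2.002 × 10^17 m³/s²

Convert to SI: r = 150 Mm = 1.5e+08 m.
For a circular orbit, gravity supplies the centripetal force, so v = √(GM / r).
v = √(2.002e+17 / 1.5e+08) m/s ≈ 3.653e+04 m/s = 36.53 km/s.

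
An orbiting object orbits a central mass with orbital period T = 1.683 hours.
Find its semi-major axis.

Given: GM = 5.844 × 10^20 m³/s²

Convert to SI: T = 1.683 hours = 6058.8 s.
Invert Kepler's third law: a = (GM · T² / (4π²))^(1/3).
Substituting T = 6058.8 s and GM = 5.844e+20 m³/s²:
a = (5.844e+20 · (6058.8)² / (4π²))^(1/3) m
a ≈ 8.16e+08 m = 8.16 × 10^8 m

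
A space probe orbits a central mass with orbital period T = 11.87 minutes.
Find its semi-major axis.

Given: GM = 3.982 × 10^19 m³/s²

Convert to SI: T = 11.87 minutes = 712.2 s.
Invert Kepler's third law: a = (GM · T² / (4π²))^(1/3).
Substituting T = 712.2 s and GM = 3.982e+19 m³/s²:
a = (3.982e+19 · (712.2)² / (4π²))^(1/3) m
a ≈ 7.998e+07 m = 79.98 Mm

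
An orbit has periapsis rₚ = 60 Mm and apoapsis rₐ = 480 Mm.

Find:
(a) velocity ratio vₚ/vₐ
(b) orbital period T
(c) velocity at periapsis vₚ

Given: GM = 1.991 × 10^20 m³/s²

Convert to SI: rₚ = 60 Mm = 6e+07 m; rₐ = 480 Mm = 4.8e+08 m.
(a) Conservation of angular momentum (rₚvₚ = rₐvₐ) gives vₚ/vₐ = rₐ/rₚ = 4.8e+08/6e+07 ≈ 8
(b) With a = (rₚ + rₐ)/2 = 2.7e+08 m, T = 2π √(a³/GM) = 2π √((2.7e+08)³/1.991e+20) s ≈ 1976 s
(c) With a = (rₚ + rₐ)/2 = 2.7e+08 m, vₚ = √(GM (2/rₚ − 1/a)) = √(1.991e+20 · (2/6e+07 − 1/2.7e+08)) m/s ≈ 2.429e+06 m/s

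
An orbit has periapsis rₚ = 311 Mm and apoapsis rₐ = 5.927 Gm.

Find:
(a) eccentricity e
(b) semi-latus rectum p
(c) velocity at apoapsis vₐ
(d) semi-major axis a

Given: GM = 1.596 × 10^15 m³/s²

Convert to SI: rₚ = 311 Mm = 3.11e+08 m; rₐ = 5.927 Gm = 5.927e+09 m.
(a) e = (rₐ − rₚ)/(rₐ + rₚ) = (5.927e+09 − 3.11e+08)/(5.927e+09 + 3.11e+08) ≈ 0.9003
(b) From a = (rₚ + rₐ)/2 = 3.119e+09 m and e = (rₐ − rₚ)/(rₐ + rₚ) = 0.900289, p = a(1 − e²) = 3.119e+09 · (1 − (0.900289)²) ≈ 5.91e+08 m
(c) With a = (rₚ + rₐ)/2 = 3.119e+09 m, vₐ = √(GM (2/rₐ − 1/a)) = √(1.596e+15 · (2/5.927e+09 − 1/3.119e+09)) m/s ≈ 163.9 m/s
(d) a = (rₚ + rₐ)/2 = (3.11e+08 + 5.927e+09)/2 ≈ 3.119e+09 m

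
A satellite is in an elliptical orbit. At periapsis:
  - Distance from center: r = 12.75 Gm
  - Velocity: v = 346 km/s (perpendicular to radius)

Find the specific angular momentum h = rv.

Convert to SI: r = 12.75 Gm = 1.275e+10 m; v = 346 km/s = 346000 m/s.
With v perpendicular to r, h = r · v.
h = 1.275e+10 · 346000 m²/s ≈ 4.412e+15 m²/s.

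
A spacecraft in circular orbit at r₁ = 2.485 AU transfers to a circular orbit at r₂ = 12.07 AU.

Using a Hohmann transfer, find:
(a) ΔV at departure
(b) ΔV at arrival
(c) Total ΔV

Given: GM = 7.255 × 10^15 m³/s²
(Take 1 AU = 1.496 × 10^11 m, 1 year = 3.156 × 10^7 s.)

Convert to SI: r₁ = 2.485 AU = 3.71756e+11 m; r₂ = 12.07 AU = 1.80567e+12 m.
Transfer semi-major axis: a_t = (r₁ + r₂)/2 = (3.71756e+11 + 1.80567e+12)/2 = 1.08871e+12 m.
Circular speeds: v₁ = √(GM/r₁) = 139.698 m/s, v₂ = √(GM/r₂) = 63.3869 m/s.
Transfer speeds (vis-viva v² = GM(2/r − 1/a_t)): v₁ᵗ = 179.909 m/s, v₂ᵗ = 37.04 m/s.
(a) ΔV₁ = |v₁ᵗ − v₁| ≈ 40.21 m/s = 0.008483 AU/year.
(b) ΔV₂ = |v₂ − v₂ᵗ| ≈ 26.35 m/s = 0.005558 AU/year.
(c) ΔV_total = ΔV₁ + ΔV₂ ≈ 66.56 m/s = 0.01404 AU/year.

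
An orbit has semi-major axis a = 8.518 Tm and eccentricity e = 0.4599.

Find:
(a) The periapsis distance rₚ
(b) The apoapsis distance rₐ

Convert to SI: a = 8.518 Tm = 8.518e+12 m.
(a) rₚ = a(1 − e) = 8.518e+12 · (1 − 0.4599) = 8.518e+12 · 0.5401 ≈ 4.601e+12 m = 4.601 Tm.
(b) rₐ = a(1 + e) = 8.518e+12 · (1 + 0.4599) = 8.518e+12 · 1.4599 ≈ 1.244e+13 m = 12.44 Tm.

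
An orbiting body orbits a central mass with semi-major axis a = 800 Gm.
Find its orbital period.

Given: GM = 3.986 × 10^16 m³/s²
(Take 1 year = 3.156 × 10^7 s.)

Convert to SI: a = 800 Gm = 8e+11 m.
Kepler's third law: T = 2π √(a³ / GM).
Substituting a = 8e+11 m and GM = 3.986e+16 m³/s²:
T = 2π √((8e+11)³ / 3.986e+16) s
T ≈ 2.252e+10 s = 713.5 years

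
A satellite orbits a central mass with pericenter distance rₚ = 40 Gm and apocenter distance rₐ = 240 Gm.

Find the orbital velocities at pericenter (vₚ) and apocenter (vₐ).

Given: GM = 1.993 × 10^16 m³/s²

Convert to SI: rₚ = 40 Gm = 4e+10 m; rₐ = 240 Gm = 2.4e+11 m.
Use the vis-viva equation v² = GM(2/r − 1/a) with a = (rₚ + rₐ)/2 = (4e+10 + 2.4e+11)/2 = 1.4e+11 m.
vₚ = √(GM · (2/rₚ − 1/a)) = √(1.993e+16 · (2/4e+10 − 1/1.4e+11)) m/s ≈ 924.2 m/s = 924.2 m/s.
vₐ = √(GM · (2/rₐ − 1/a)) = √(1.993e+16 · (2/2.4e+11 − 1/1.4e+11)) m/s ≈ 154 m/s = 154 m/s.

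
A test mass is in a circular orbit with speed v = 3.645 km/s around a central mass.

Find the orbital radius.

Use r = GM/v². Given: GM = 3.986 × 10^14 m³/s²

Convert to SI: v = 3.645 km/s = 3645 m/s.
For a circular orbit, v² = GM / r, so r = GM / v².
r = 3.986e+14 / (3645)² m ≈ 3e+07 m = 30 Mm.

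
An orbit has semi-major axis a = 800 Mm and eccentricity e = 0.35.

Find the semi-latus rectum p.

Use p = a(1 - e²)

Convert to SI: a = 800 Mm = 8e+08 m.
p = a (1 − e²).
p = 8e+08 · (1 − (0.35)²) = 8e+08 · 0.8775 ≈ 7.02e+08 m = 702 Mm.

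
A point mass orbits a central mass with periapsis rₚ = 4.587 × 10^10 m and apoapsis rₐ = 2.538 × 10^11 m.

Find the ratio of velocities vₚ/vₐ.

Conservation of angular momentum gives rₚvₚ = rₐvₐ, so vₚ/vₐ = rₐ/rₚ.
vₚ/vₐ = 2.538e+11 / 4.587e+10 ≈ 5.533.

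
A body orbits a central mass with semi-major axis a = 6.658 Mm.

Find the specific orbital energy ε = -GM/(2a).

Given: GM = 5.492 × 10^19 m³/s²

Convert to SI: a = 6.658 Mm = 6.658e+06 m.
ε = −GM / (2a).
ε = −5.492e+19 / (2 · 6.658e+06) J/kg ≈ -4.124e+12 J/kg = -4124 GJ/kg.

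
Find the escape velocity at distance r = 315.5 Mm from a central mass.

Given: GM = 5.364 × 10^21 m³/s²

Convert to SI: r = 315.5 Mm = 3.155e+08 m.
Escape velocity comes from setting total energy to zero: ½v² − GM/r = 0 ⇒ v_esc = √(2GM / r).
v_esc = √(2 · 5.364e+21 / 3.155e+08) m/s ≈ 5.831e+06 m/s = 5831 km/s.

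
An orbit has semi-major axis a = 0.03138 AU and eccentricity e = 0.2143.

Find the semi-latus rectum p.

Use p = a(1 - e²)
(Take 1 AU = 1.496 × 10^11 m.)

Convert to SI: a = 0.03138 AU = 4.69445e+09 m.
p = a (1 − e²).
p = 4.69445e+09 · (1 − (0.2143)²) = 4.69445e+09 · 0.954076 ≈ 4.479e+09 m = 0.02994 AU.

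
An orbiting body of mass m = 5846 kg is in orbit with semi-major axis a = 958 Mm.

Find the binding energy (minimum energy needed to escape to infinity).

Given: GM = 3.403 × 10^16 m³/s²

Convert to SI: a = 958 Mm = 9.58e+08 m.
Total orbital energy is E = −GMm/(2a); binding energy is E_bind = −E = GMm/(2a).
E_bind = 3.403e+16 · 5846 / (2 · 9.58e+08) J ≈ 1.038e+11 J = 103.8 GJ.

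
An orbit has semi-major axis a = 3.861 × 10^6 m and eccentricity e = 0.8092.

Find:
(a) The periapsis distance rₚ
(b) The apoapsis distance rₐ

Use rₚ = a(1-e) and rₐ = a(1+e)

(a) rₚ = a(1 − e) = 3.861e+06 · (1 − 0.8092) = 3.861e+06 · 0.1908 ≈ 7.367e+05 m = 7.367 × 10^5 m.
(b) rₐ = a(1 + e) = 3.861e+06 · (1 + 0.8092) = 3.861e+06 · 1.8092 ≈ 6.985e+06 m = 6.985 × 10^6 m.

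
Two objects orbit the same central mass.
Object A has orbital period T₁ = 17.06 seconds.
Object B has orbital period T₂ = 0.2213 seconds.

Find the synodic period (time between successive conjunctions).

T_syn = |T₁ · T₂ / (T₁ − T₂)|.
T_syn = |17.06 · 0.2213 / (17.06 − 0.2213)| s ≈ 0.2242 s = 0.2242 seconds.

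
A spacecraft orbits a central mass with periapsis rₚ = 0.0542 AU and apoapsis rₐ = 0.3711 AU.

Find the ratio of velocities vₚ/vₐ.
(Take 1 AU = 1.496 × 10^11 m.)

Convert to SI: rₚ = 0.0542 AU = 8.10832e+09 m; rₐ = 0.3711 AU = 5.55166e+10 m.
Conservation of angular momentum gives rₚvₚ = rₐvₐ, so vₚ/vₐ = rₐ/rₚ.
vₚ/vₐ = 5.55166e+10 / 8.10832e+09 ≈ 6.847.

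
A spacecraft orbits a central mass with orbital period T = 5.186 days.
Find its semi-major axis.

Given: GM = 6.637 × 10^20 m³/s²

Convert to SI: T = 5.186 days = 448070 s.
Invert Kepler's third law: a = (GM · T² / (4π²))^(1/3).
Substituting T = 448070 s and GM = 6.637e+20 m³/s²:
a = (6.637e+20 · (448070)² / (4π²))^(1/3) m
a ≈ 1.5e+10 m = 15 Gm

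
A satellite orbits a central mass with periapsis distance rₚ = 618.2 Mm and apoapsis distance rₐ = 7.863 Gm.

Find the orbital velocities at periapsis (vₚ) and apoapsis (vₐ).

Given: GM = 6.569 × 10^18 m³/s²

Convert to SI: rₚ = 618.2 Mm = 6.182e+08 m; rₐ = 7.863 Gm = 7.863e+09 m.
Use the vis-viva equation v² = GM(2/r − 1/a) with a = (rₚ + rₐ)/2 = (6.182e+08 + 7.863e+09)/2 = 4.2406e+09 m.
vₚ = √(GM · (2/rₚ − 1/a)) = √(6.569e+18 · (2/6.182e+08 − 1/4.2406e+09)) m/s ≈ 1.404e+05 m/s = 140.4 km/s.
vₐ = √(GM · (2/rₐ − 1/a)) = √(6.569e+18 · (2/7.863e+09 − 1/4.2406e+09)) m/s ≈ 1.104e+04 m/s = 11.04 km/s.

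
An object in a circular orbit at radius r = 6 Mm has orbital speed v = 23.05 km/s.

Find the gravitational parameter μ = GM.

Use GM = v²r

Convert to SI: r = 6 Mm = 6e+06 m; v = 23.05 km/s = 23050 m/s.
For a circular orbit v² = GM/r, so GM = v² · r.
GM = (23050)² · 6e+06 m³/s² ≈ 3.188e+15 m³/s² = 3.188 × 10^15 m³/s².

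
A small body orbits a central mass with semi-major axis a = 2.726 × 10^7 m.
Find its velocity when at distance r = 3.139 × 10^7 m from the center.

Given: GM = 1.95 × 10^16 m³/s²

Vis-viva: v = √(GM · (2/r − 1/a)).
2/r − 1/a = 2/3.139e+07 − 1/2.726e+07 = 2.70308e-08 m⁻¹.
v = √(1.95e+16 · 2.70308e-08) m/s ≈ 2.296e+04 m/s = 22.96 km/s.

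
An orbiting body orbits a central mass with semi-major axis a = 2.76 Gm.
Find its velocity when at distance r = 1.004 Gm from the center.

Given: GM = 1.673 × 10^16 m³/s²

Convert to SI: a = 2.76 Gm = 2.76e+09 m; r = 1.004 Gm = 1.004e+09 m.
Vis-viva: v = √(GM · (2/r − 1/a)).
2/r − 1/a = 2/1.004e+09 − 1/2.76e+09 = 1.62971e-09 m⁻¹.
v = √(1.673e+16 · 1.62971e-09) m/s ≈ 5222 m/s = 5.222 km/s.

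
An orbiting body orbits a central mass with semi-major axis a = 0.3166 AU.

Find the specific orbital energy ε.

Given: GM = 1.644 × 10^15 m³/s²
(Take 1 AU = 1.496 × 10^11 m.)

Convert to SI: a = 0.3166 AU = 4.73634e+10 m.
ε = −GM / (2a).
ε = −1.644e+15 / (2 · 4.73634e+10) J/kg ≈ -1.736e+04 J/kg = -17.36 kJ/kg.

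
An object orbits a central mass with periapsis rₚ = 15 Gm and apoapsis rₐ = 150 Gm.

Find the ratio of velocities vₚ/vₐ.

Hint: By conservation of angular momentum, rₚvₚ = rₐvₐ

Convert to SI: rₚ = 15 Gm = 1.5e+10 m; rₐ = 150 Gm = 1.5e+11 m.
Conservation of angular momentum gives rₚvₚ = rₐvₐ, so vₚ/vₐ = rₐ/rₚ.
vₚ/vₐ = 1.5e+11 / 1.5e+10 ≈ 10.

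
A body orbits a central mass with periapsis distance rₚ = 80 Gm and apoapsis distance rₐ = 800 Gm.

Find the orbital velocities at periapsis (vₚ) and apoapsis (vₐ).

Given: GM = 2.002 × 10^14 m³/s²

Convert to SI: rₚ = 80 Gm = 8e+10 m; rₐ = 800 Gm = 8e+11 m.
Use the vis-viva equation v² = GM(2/r − 1/a) with a = (rₚ + rₐ)/2 = (8e+10 + 8e+11)/2 = 4.4e+11 m.
vₚ = √(GM · (2/rₚ − 1/a)) = √(2.002e+14 · (2/8e+10 − 1/4.4e+11)) m/s ≈ 67.45 m/s = 67.45 m/s.
vₐ = √(GM · (2/rₐ − 1/a)) = √(2.002e+14 · (2/8e+11 − 1/4.4e+11)) m/s ≈ 6.745 m/s = 6.745 m/s.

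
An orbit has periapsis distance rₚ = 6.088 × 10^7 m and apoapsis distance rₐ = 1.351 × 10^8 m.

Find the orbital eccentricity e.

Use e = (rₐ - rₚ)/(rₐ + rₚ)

e = (rₐ − rₚ) / (rₐ + rₚ).
e = (1.351e+08 − 6.088e+07) / (1.351e+08 + 6.088e+07) = 7.422e+07 / 1.9598e+08 ≈ 0.3787.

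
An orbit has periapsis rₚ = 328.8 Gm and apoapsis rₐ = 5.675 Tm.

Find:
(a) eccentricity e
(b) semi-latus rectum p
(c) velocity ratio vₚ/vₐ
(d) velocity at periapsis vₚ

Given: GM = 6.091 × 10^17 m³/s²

Convert to SI: rₚ = 328.8 Gm = 3.288e+11 m; rₐ = 5.675 Tm = 5.675e+12 m.
(a) e = (rₐ − rₚ)/(rₐ + rₚ) = (5.675e+12 − 3.288e+11)/(5.675e+12 + 3.288e+11) ≈ 0.8905
(b) From a = (rₚ + rₐ)/2 = 3.0019e+12 m and e = (rₐ − rₚ)/(rₐ + rₚ) = 0.890469, p = a(1 − e²) = 3.0019e+12 · (1 − (0.890469)²) ≈ 6.216e+11 m
(c) Conservation of angular momentum (rₚvₚ = rₐvₐ) gives vₚ/vₐ = rₐ/rₚ = 5.675e+12/3.288e+11 ≈ 17.26
(d) With a = (rₚ + rₐ)/2 = 3.0019e+12 m, vₚ = √(GM (2/rₚ − 1/a)) = √(6.091e+17 · (2/3.288e+11 − 1/3.0019e+12)) m/s ≈ 1871 m/s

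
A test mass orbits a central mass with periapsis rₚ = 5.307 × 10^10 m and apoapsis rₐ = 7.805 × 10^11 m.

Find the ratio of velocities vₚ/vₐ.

Conservation of angular momentum gives rₚvₚ = rₐvₐ, so vₚ/vₐ = rₐ/rₚ.
vₚ/vₐ = 7.805e+11 / 5.307e+10 ≈ 14.71.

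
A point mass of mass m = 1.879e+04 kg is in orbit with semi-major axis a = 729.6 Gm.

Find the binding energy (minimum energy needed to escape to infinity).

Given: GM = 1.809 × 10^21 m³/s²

Convert to SI: a = 729.6 Gm = 7.296e+11 m.
Total orbital energy is E = −GMm/(2a); binding energy is E_bind = −E = GMm/(2a).
E_bind = 1.809e+21 · 1.879e+04 / (2 · 7.296e+11) J ≈ 2.329e+13 J = 23.29 TJ.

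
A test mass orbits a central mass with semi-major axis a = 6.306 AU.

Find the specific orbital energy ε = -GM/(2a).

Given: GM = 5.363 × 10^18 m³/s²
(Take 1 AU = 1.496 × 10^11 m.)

Convert to SI: a = 6.306 AU = 9.43378e+11 m.
ε = −GM / (2a).
ε = −5.363e+18 / (2 · 9.43378e+11) J/kg ≈ -2.842e+06 J/kg = -2.842 MJ/kg.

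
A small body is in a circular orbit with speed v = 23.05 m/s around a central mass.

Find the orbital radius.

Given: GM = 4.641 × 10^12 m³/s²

For a circular orbit, v² = GM / r, so r = GM / v².
r = 4.641e+12 / (23.05)² m ≈ 8.735e+09 m = 8.735 × 10^9 m.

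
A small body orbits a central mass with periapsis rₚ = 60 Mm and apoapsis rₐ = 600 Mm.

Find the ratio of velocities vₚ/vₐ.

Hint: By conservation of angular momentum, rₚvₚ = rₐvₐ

Convert to SI: rₚ = 60 Mm = 6e+07 m; rₐ = 600 Mm = 6e+08 m.
Conservation of angular momentum gives rₚvₚ = rₐvₐ, so vₚ/vₐ = rₐ/rₚ.
vₚ/vₐ = 6e+08 / 6e+07 ≈ 10.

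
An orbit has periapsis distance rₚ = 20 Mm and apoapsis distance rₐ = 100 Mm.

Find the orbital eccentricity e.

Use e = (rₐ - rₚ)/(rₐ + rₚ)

Convert to SI: rₚ = 20 Mm = 2e+07 m; rₐ = 100 Mm = 1e+08 m.
e = (rₐ − rₚ) / (rₐ + rₚ).
e = (1e+08 − 2e+07) / (1e+08 + 2e+07) = 8e+07 / 1.2e+08 ≈ 0.6667.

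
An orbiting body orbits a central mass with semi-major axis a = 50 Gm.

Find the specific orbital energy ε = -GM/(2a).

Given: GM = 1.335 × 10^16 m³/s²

Convert to SI: a = 50 Gm = 5e+10 m.
ε = −GM / (2a).
ε = −1.335e+16 / (2 · 5e+10) J/kg ≈ -1.335e+05 J/kg = -133.5 kJ/kg.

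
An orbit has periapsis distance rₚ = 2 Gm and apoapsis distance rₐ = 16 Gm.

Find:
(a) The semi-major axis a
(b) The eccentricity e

Convert to SI: rₚ = 2 Gm = 2e+09 m; rₐ = 16 Gm = 1.6e+10 m.
(a) a = (rₚ + rₐ) / 2 = (2e+09 + 1.6e+10) / 2 ≈ 9e+09 m = 9 Gm.
(b) e = (rₐ − rₚ) / (rₐ + rₚ) = (1.6e+10 − 2e+09) / (1.6e+10 + 2e+09) ≈ 0.7778.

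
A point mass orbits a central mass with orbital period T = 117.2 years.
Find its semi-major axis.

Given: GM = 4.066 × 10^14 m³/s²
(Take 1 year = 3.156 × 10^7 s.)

Convert to SI: T = 117.2 years = 3.69883e+09 s.
Invert Kepler's third law: a = (GM · T² / (4π²))^(1/3).
Substituting T = 3.69883e+09 s and GM = 4.066e+14 m³/s²:
a = (4.066e+14 · (3.69883e+09)² / (4π²))^(1/3) m
a ≈ 5.204e+10 m = 52.04 Gm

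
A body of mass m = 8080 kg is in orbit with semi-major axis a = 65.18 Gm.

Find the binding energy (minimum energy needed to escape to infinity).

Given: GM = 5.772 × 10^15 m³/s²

Convert to SI: a = 65.18 Gm = 6.518e+10 m.
Total orbital energy is E = −GMm/(2a); binding energy is E_bind = −E = GMm/(2a).
E_bind = 5.772e+15 · 8080 / (2 · 6.518e+10) J ≈ 3.578e+08 J = 357.8 MJ.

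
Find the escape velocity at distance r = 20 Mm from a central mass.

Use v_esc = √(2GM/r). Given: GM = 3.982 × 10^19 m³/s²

Convert to SI: r = 20 Mm = 2e+07 m.
Escape velocity comes from setting total energy to zero: ½v² − GM/r = 0 ⇒ v_esc = √(2GM / r).
v_esc = √(2 · 3.982e+19 / 2e+07) m/s ≈ 1.995e+06 m/s = 1995 km/s.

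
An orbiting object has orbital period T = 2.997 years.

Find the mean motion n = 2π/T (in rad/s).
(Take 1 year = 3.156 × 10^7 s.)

Convert to SI: T = 2.997 years = 9.45853e+07 s.
n = 2π / T.
n = 2π / 9.45853e+07 s ≈ 6.643e-08 rad/s.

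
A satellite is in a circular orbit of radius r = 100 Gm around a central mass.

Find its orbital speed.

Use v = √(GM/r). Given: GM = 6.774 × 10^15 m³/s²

Convert to SI: r = 100 Gm = 1e+11 m.
For a circular orbit, gravity supplies the centripetal force, so v = √(GM / r).
v = √(6.774e+15 / 1e+11) m/s ≈ 260.3 m/s = 260.3 m/s.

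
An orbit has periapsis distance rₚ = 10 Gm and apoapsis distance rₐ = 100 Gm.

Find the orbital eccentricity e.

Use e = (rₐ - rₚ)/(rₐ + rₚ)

Convert to SI: rₚ = 10 Gm = 1e+10 m; rₐ = 100 Gm = 1e+11 m.
e = (rₐ − rₚ) / (rₐ + rₚ).
e = (1e+11 − 1e+10) / (1e+11 + 1e+10) = 9e+10 / 1.1e+11 ≈ 0.8182.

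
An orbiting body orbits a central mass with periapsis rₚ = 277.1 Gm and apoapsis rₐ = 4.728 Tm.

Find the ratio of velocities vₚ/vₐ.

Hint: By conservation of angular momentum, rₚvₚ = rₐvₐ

Convert to SI: rₚ = 277.1 Gm = 2.771e+11 m; rₐ = 4.728 Tm = 4.728e+12 m.
Conservation of angular momentum gives rₚvₚ = rₐvₐ, so vₚ/vₐ = rₐ/rₚ.
vₚ/vₐ = 4.728e+12 / 2.771e+11 ≈ 17.06.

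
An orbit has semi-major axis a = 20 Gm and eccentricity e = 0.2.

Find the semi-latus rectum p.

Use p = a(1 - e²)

Convert to SI: a = 20 Gm = 2e+10 m.
p = a (1 − e²).
p = 2e+10 · (1 − (0.2)²) = 2e+10 · 0.96 ≈ 1.92e+10 m = 19.2 Gm.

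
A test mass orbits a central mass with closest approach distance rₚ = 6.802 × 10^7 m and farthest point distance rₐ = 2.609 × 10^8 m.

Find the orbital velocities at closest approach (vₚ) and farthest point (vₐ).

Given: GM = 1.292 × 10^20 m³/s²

Use the vis-viva equation v² = GM(2/r − 1/a) with a = (rₚ + rₐ)/2 = (6.802e+07 + 2.609e+08)/2 = 1.6446e+08 m.
vₚ = √(GM · (2/rₚ − 1/a)) = √(1.292e+20 · (2/6.802e+07 − 1/1.6446e+08)) m/s ≈ 1.736e+06 m/s = 1736 km/s.
vₐ = √(GM · (2/rₐ − 1/a)) = √(1.292e+20 · (2/2.609e+08 − 1/1.6446e+08)) m/s ≈ 4.526e+05 m/s = 452.6 km/s.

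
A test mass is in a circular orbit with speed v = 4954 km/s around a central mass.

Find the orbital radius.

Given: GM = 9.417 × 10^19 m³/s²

Convert to SI: v = 4954 km/s = 4.954e+06 m/s.
For a circular orbit, v² = GM / r, so r = GM / v².
r = 9.417e+19 / (4.954e+06)² m ≈ 3.837e+06 m = 3.837 Mm.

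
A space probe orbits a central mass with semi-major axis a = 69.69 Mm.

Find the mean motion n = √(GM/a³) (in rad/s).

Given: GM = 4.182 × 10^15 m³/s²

Convert to SI: a = 69.69 Mm = 6.969e+07 m.
n = √(GM / a³).
n = √(4.182e+15 / (6.969e+07)³) rad/s ≈ 0.0001112 rad/s.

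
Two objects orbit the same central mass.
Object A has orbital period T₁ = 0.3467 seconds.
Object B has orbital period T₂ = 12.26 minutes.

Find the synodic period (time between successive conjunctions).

Convert to SI: T₂ = 12.26 minutes = 735.6 s.
T_syn = |T₁ · T₂ / (T₁ − T₂)|.
T_syn = |0.3467 · 735.6 / (0.3467 − 735.6)| s ≈ 0.3469 s = 0.3469 seconds.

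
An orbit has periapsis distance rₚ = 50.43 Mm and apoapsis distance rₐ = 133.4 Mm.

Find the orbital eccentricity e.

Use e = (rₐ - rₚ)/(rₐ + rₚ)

Convert to SI: rₚ = 50.43 Mm = 5.043e+07 m; rₐ = 133.4 Mm = 1.334e+08 m.
e = (rₐ − rₚ) / (rₐ + rₚ).
e = (1.334e+08 − 5.043e+07) / (1.334e+08 + 5.043e+07) = 8.297e+07 / 1.8383e+08 ≈ 0.4513.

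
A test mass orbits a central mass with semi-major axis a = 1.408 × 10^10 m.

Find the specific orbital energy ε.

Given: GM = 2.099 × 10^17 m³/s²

ε = −GM / (2a).
ε = −2.099e+17 / (2 · 1.408e+10) J/kg ≈ -7.454e+06 J/kg = -7.454 MJ/kg.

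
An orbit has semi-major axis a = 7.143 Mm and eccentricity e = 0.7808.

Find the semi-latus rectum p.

Convert to SI: a = 7.143 Mm = 7.143e+06 m.
p = a (1 − e²).
p = 7.143e+06 · (1 − (0.7808)²) = 7.143e+06 · 0.390351 ≈ 2.788e+06 m = 2.788 Mm.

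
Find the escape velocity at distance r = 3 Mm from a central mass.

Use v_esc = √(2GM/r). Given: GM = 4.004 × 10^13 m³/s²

Convert to SI: r = 3 Mm = 3e+06 m.
Escape velocity comes from setting total energy to zero: ½v² − GM/r = 0 ⇒ v_esc = √(2GM / r).
v_esc = √(2 · 4.004e+13 / 3e+06) m/s ≈ 5167 m/s = 5.167 km/s.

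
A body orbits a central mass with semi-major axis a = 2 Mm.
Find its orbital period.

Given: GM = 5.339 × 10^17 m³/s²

Convert to SI: a = 2 Mm = 2e+06 m.
Kepler's third law: T = 2π √(a³ / GM).
Substituting a = 2e+06 m and GM = 5.339e+17 m³/s²:
T = 2π √((2e+06)³ / 5.339e+17) s
T ≈ 24.32 s = 24.32 seconds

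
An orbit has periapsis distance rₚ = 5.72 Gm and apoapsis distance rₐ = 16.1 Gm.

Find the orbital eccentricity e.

Convert to SI: rₚ = 5.72 Gm = 5.72e+09 m; rₐ = 16.1 Gm = 1.61e+10 m.
e = (rₐ − rₚ) / (rₐ + rₚ).
e = (1.61e+10 − 5.72e+09) / (1.61e+10 + 5.72e+09) = 1.038e+10 / 2.182e+10 ≈ 0.4757.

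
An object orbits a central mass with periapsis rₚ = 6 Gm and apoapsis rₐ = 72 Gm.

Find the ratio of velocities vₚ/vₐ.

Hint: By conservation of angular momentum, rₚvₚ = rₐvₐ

Convert to SI: rₚ = 6 Gm = 6e+09 m; rₐ = 72 Gm = 7.2e+10 m.
Conservation of angular momentum gives rₚvₚ = rₐvₐ, so vₚ/vₐ = rₐ/rₚ.
vₚ/vₐ = 7.2e+10 / 6e+09 ≈ 12.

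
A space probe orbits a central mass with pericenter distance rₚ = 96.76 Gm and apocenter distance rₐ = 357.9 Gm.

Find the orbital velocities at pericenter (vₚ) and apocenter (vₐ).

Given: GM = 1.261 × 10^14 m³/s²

Convert to SI: rₚ = 96.76 Gm = 9.676e+10 m; rₐ = 357.9 Gm = 3.579e+11 m.
Use the vis-viva equation v² = GM(2/r − 1/a) with a = (rₚ + rₐ)/2 = (9.676e+10 + 3.579e+11)/2 = 2.2733e+11 m.
vₚ = √(GM · (2/rₚ − 1/a)) = √(1.261e+14 · (2/9.676e+10 − 1/2.2733e+11)) m/s ≈ 45.3 m/s = 45.3 m/s.
vₐ = √(GM · (2/rₐ − 1/a)) = √(1.261e+14 · (2/3.579e+11 − 1/2.2733e+11)) m/s ≈ 12.25 m/s = 12.25 m/s.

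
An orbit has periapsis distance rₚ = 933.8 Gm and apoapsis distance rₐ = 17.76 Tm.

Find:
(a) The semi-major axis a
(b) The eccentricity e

Convert to SI: rₚ = 933.8 Gm = 9.338e+11 m; rₐ = 17.76 Tm = 1.776e+13 m.
(a) a = (rₚ + rₐ) / 2 = (9.338e+11 + 1.776e+13) / 2 ≈ 9.347e+12 m = 9.347 Tm.
(b) e = (rₐ − rₚ) / (rₐ + rₚ) = (1.776e+13 − 9.338e+11) / (1.776e+13 + 9.338e+11) ≈ 0.9001.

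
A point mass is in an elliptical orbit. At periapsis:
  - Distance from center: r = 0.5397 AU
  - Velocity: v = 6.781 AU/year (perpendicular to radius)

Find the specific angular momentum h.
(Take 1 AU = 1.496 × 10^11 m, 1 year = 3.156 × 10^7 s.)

Convert to SI: r = 0.5397 AU = 8.07391e+10 m; v = 6.781 AU/year = 32143.1 m/s.
With v perpendicular to r, h = r · v.
h = 8.07391e+10 · 32143.1 m²/s ≈ 2.595e+15 m²/s.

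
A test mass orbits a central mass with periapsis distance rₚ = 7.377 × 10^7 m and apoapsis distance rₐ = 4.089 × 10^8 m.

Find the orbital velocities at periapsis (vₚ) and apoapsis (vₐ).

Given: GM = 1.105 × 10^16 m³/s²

Use the vis-viva equation v² = GM(2/r − 1/a) with a = (rₚ + rₐ)/2 = (7.377e+07 + 4.089e+08)/2 = 2.41335e+08 m.
vₚ = √(GM · (2/rₚ − 1/a)) = √(1.105e+16 · (2/7.377e+07 − 1/2.41335e+08)) m/s ≈ 1.593e+04 m/s = 15.93 km/s.
vₐ = √(GM · (2/rₐ − 1/a)) = √(1.105e+16 · (2/4.089e+08 − 1/2.41335e+08)) m/s ≈ 2874 m/s = 2.874 km/s.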